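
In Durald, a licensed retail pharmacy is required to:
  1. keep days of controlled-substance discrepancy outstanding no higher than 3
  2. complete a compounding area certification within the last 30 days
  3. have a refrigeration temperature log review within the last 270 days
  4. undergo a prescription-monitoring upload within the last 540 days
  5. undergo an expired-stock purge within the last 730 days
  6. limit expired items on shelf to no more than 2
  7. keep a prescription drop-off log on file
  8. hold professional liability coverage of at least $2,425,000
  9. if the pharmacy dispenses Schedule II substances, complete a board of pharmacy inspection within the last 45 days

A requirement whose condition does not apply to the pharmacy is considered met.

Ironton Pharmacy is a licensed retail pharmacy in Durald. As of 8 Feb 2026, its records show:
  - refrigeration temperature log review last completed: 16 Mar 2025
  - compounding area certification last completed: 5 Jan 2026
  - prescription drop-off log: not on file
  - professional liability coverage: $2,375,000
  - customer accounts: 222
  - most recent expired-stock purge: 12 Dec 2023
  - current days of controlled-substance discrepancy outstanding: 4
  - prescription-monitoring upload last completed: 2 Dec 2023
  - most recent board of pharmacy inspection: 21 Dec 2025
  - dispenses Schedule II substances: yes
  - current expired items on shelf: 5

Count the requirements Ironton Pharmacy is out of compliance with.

9

1. days of controlled-substance discrepancy outstanding 4 > 3 → not met
2. compounding area certification 34 days ago vs limit 30 → not met
3. refrigeration temperature log review 329 days ago vs limit 270 → not met
4. prescription-monitoring upload 799 days ago vs limit 540 → not met
5. expired-stock purge 789 days ago vs limit 730 → not met
6. expired items on shelf 5 > 2 → not met
7. prescription drop-off log absent → not met
8. professional liability coverage $2,375,000 < $2,425,000 → not met
9. condition 'dispenses Schedule II substances' holds; board of pharmacy inspection 49 days ago vs limit 45 → not met
Not met: 9 of 9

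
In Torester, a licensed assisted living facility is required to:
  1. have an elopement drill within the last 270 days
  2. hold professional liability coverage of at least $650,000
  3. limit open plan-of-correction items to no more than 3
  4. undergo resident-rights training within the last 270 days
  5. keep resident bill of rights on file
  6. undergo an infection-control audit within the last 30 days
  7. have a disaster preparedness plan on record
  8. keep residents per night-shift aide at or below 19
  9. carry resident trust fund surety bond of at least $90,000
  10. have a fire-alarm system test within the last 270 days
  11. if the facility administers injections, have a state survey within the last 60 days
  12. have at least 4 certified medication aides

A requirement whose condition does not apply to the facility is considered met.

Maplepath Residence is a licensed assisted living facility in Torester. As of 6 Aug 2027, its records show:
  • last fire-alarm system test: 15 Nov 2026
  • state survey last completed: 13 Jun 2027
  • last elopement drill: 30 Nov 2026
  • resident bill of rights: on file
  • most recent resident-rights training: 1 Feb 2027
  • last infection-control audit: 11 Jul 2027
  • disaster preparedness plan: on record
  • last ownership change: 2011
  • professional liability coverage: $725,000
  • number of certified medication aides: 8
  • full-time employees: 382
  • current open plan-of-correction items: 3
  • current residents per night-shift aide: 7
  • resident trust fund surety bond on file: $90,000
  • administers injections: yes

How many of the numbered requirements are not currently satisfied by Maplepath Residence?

0

1. elopement drill 249 days ago vs limit 270 → met
2. professional liability coverage $725,000 ≥ $650,000 → met
3. open plan-of-correction items 3 ≤ 3 → met
4. resident-rights training 186 days ago vs limit 270 → met
5. resident bill of rights present → met
6. infection-control audit 26 days ago vs limit 30 → met
7. disaster preparedness plan present → met
8. residents per night-shift aide 7 ≤ 19 → met
9. resident trust fund surety bond $90,000 ≥ $90,000 → met
10. fire-alarm system test 264 days ago vs limit 270 → met
11. condition 'administers injections' holds; state survey 54 days ago vs limit 60 → met
12. certified medication aides 8 ≥ 4 → met
Not met: 0 of 12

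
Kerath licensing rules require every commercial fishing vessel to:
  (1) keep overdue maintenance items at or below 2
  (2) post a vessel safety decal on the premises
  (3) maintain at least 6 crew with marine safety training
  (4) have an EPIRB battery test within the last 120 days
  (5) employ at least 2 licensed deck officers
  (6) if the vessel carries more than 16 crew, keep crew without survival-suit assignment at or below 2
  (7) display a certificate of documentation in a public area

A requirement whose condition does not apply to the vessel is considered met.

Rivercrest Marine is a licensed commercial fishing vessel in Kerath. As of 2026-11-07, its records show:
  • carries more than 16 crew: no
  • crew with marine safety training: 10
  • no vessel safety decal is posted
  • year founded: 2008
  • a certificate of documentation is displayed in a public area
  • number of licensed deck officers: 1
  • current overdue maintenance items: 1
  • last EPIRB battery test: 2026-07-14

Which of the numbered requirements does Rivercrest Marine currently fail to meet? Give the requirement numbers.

1. overdue maintenance items 1 ≤ 2 → met
2. vessel safety decal absent → not met
3. crew with marine safety training 10 ≥ 6 → met
4. EPIRB battery test 116 days ago vs limit 120 → met
5. licensed deck officers 1 < 2 → not met
6. condition 'carries more than 16 crew' does not hold → requirement n/a → met
7. certificate of documentation present → met
Not met: 2, 5

2, 5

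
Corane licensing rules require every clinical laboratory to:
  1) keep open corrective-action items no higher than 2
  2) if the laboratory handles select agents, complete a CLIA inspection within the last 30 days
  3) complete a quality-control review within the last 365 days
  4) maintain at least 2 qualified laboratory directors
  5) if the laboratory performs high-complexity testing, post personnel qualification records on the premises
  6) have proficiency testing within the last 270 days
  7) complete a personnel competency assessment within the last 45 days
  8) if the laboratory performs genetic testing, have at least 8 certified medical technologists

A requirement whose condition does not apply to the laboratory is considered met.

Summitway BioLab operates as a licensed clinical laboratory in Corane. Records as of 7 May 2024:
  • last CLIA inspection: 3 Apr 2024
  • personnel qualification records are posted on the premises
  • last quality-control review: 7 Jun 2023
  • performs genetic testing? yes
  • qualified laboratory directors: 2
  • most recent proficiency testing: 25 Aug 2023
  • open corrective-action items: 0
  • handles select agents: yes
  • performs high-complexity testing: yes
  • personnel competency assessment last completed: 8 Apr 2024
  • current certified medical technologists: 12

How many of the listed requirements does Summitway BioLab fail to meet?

1

1. open corrective-action items 0 ≤ 2 → met
2. condition 'handles select agents' holds; CLIA inspection 34 days ago vs limit 30 → not met
3. quality-control review 335 days ago vs limit 365 → met
4. qualified laboratory directors 2 ≥ 2 → met
5. condition 'performs high-complexity testing' holds; personnel qualification records present → met
6. proficiency testing 256 days ago vs limit 270 → met
7. personnel competency assessment 29 days ago vs limit 45 → met
8. condition 'performs genetic testing' holds; certified medical technologists 12 ≥ 8 → met
Not met: 1 of 8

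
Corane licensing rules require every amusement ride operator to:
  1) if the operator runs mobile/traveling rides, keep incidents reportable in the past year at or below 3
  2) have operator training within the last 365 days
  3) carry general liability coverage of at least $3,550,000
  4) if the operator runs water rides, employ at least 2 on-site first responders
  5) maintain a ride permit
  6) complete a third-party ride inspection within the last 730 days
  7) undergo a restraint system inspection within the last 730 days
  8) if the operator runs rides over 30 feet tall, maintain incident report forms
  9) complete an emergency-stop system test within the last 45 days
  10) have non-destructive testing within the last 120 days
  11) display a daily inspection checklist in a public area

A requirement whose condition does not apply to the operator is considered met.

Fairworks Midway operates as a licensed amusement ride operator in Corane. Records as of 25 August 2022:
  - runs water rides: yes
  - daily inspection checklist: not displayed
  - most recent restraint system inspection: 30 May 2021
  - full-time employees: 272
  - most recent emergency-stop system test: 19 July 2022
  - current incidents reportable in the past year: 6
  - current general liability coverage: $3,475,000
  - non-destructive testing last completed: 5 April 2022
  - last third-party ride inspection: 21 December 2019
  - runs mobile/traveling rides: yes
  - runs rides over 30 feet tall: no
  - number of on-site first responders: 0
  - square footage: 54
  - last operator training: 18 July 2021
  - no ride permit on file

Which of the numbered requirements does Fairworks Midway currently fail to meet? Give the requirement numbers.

1. condition 'runs mobile/traveling rides' holds; incidents reportable in the past year 6 > 3 → not met
2. operator training 403 days ago vs limit 365 → not met
3. general liability coverage $3,475,000 < $3,550,000 → not met
4. condition 'runs water rides' holds; on-site first responders 0 < 2 → not met
5. ride permit absent → not met
6. third-party ride inspection 978 days ago vs limit 730 → not met
7. restraint system inspection 452 days ago vs limit 730 → met
8. condition 'runs rides over 30 feet tall' does not hold → requirement n/a → met
9. emergency-stop system test 37 days ago vs limit 45 → met
10. non-destructive testing 142 days ago vs limit 120 → not met
11. daily inspection checklist absent → not met
Not met: 1, 2, 3, 4, 5, 6, 10, 11

1, 2, 3, 4, 5, 6, 10, 11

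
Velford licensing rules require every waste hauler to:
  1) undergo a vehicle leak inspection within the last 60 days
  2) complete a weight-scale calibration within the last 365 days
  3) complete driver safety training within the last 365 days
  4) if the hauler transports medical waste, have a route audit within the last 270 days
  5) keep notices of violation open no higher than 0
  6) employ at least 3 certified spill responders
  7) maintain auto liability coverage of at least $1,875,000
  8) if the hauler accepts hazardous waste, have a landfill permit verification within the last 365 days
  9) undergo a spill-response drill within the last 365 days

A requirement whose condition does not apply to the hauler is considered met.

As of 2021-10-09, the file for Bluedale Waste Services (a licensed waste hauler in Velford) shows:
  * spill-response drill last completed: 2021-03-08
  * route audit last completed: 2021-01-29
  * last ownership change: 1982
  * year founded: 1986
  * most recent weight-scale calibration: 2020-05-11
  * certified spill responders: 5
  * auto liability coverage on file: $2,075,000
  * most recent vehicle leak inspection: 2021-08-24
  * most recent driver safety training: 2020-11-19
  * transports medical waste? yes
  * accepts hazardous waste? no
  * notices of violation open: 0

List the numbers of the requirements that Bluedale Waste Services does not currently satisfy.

2

1. vehicle leak inspection 46 days ago vs limit 60 → met
2. weight-scale calibration 516 days ago vs limit 365 → not met
3. driver safety training 324 days ago vs limit 365 → met
4. condition 'transports medical waste' holds; route audit 253 days ago vs limit 270 → met
5. notices of violation open 0 ≤ 0 → met
6. certified spill responders 5 ≥ 3 → met
7. auto liability coverage $2,075,000 ≥ $1,875,000 → met
8. condition 'accepts hazardous waste' does not hold → requirement n/a → met
9. spill-response drill 215 days ago vs limit 365 → met
Not met: 2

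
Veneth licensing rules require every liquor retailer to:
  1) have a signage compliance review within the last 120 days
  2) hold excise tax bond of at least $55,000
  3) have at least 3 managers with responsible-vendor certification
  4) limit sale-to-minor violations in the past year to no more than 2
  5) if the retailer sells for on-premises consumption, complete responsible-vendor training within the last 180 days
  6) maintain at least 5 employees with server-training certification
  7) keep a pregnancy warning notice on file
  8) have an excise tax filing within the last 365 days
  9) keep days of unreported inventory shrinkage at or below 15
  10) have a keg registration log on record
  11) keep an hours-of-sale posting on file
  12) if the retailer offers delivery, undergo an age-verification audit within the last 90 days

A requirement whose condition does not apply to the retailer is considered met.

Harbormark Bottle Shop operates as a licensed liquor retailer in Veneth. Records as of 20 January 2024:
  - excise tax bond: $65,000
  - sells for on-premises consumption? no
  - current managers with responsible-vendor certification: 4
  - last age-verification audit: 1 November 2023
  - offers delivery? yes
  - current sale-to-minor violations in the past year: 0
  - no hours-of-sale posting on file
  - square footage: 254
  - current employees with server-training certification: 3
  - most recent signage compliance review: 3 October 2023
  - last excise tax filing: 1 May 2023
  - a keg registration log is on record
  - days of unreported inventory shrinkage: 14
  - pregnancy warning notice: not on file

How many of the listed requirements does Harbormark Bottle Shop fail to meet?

3

1. signage compliance review 109 days ago vs limit 120 → met
2. excise tax bond $65,000 ≥ $55,000 → met
3. managers with responsible-vendor certification 4 ≥ 3 → met
4. sale-to-minor violations in the past year 0 ≤ 2 → met
5. condition 'sells for on-premises consumption' does not hold → requirement n/a → met
6. employees with server-training certification 3 < 5 → not met
7. pregnancy warning notice absent → not met
8. excise tax filing 264 days ago vs limit 365 → met
9. days of unreported inventory shrinkage 14 ≤ 15 → met
10. keg registration log present → met
11. hours-of-sale posting absent → not met
12. condition 'offers delivery' holds; age-verification audit 80 days ago vs limit 90 → met
Not met: 3 of 12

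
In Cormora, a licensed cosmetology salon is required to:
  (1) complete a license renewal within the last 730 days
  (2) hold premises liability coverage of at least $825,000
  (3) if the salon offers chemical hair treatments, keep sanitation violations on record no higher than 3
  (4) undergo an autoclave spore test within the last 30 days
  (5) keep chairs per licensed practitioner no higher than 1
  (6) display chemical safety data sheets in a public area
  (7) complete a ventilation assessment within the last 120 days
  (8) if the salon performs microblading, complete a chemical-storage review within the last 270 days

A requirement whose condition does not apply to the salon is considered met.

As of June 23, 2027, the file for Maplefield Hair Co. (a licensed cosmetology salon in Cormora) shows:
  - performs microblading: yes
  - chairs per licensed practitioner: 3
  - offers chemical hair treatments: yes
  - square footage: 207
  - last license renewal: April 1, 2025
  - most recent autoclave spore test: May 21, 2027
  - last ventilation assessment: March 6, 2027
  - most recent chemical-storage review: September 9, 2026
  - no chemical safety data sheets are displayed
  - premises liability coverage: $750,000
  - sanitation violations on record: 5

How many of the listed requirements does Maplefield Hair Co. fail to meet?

1. license renewal 813 days ago vs limit 730 → not met
2. premises liability coverage $750,000 < $825,000 → not met
3. condition 'offers chemical hair treatments' holds; sanitation violations on record 5 > 3 → not met
4. autoclave spore test 33 days ago vs limit 30 → not met
5. chairs per licensed practitioner 3 > 1 → not met
6. chemical safety data sheets absent → not met
7. ventilation assessment 109 days ago vs limit 120 → met
8. condition 'performs microblading' holds; chemical-storage review 287 days ago vs limit 270 → not met
Not met: 7 of 8

7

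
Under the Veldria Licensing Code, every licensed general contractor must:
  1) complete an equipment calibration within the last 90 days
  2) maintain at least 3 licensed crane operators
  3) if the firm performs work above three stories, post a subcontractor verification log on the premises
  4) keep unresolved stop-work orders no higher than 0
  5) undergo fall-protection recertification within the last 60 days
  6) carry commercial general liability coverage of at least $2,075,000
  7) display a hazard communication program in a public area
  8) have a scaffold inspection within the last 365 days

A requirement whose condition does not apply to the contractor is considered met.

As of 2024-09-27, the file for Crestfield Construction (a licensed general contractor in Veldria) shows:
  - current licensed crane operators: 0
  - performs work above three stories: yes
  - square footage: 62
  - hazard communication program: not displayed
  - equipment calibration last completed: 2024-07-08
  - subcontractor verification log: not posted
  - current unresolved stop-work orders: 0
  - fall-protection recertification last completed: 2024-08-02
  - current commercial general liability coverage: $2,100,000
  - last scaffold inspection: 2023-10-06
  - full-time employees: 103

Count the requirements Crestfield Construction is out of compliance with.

3

1. equipment calibration 81 days ago vs limit 90 → met
2. licensed crane operators 0 < 3 → not met
3. condition 'performs work above three stories' holds; subcontractor verification log absent → not met
4. unresolved stop-work orders 0 ≤ 0 → met
5. fall-protection recertification 56 days ago vs limit 60 → met
6. commercial general liability coverage $2,100,000 ≥ $2,075,000 → met
7. hazard communication program absent → not met
8. scaffold inspection 357 days ago vs limit 365 → met
Not met: 3 of 8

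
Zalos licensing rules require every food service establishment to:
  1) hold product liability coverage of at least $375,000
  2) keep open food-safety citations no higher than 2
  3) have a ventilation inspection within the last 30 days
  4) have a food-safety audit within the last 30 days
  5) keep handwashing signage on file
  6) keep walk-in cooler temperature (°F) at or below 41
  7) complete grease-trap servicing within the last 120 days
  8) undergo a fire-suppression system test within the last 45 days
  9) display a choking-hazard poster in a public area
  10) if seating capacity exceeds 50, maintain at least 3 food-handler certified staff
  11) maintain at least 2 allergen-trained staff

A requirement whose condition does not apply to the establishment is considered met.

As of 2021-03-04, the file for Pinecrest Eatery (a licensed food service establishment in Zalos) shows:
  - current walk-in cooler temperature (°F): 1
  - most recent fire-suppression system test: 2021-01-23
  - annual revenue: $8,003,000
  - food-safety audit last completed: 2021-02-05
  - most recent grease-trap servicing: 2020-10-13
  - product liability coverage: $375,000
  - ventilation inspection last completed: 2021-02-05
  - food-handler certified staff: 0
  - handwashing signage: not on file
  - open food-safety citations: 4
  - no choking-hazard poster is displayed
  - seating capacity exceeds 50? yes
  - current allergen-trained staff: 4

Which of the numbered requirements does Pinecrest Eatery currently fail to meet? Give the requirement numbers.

2, 5, 7, 9, 10

1. product liability coverage $375,000 ≥ $375,000 → met
2. open food-safety citations 4 > 2 → not met
3. ventilation inspection 27 days ago vs limit 30 → met
4. food-safety audit 27 days ago vs limit 30 → met
5. handwashing signage absent → not met
6. walk-in cooler temperature (°F) 1 ≤ 41 → met
7. grease-trap servicing 142 days ago vs limit 120 → not met
8. fire-suppression system test 40 days ago vs limit 45 → met
9. choking-hazard poster absent → not met
10. condition 'seating capacity exceeds 50' holds; food-handler certified staff 0 < 3 → not met
11. allergen-trained staff 4 ≥ 2 → met
Not met: 2, 5, 7, 9, 10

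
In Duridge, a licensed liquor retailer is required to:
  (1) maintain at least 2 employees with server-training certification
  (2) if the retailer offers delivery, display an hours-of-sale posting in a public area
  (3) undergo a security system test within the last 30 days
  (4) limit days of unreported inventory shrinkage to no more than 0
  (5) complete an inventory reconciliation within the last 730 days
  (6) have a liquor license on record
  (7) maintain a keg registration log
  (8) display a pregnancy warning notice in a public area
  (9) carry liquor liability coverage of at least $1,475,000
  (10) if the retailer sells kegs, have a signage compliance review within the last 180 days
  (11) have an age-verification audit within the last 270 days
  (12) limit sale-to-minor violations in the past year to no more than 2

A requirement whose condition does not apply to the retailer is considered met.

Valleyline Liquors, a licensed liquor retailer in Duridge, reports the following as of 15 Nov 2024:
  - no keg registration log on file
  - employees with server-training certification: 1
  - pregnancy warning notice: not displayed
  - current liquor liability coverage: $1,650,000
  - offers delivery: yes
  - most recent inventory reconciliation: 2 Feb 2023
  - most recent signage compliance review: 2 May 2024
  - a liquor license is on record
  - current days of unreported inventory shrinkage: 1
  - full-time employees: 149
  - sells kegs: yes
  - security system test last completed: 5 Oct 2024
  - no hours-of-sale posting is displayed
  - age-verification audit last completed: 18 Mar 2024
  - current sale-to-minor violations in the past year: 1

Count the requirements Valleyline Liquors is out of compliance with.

1. employees with server-training certification 1 < 2 → not met
2. condition 'offers delivery' holds; hours-of-sale posting absent → not met
3. security system test 41 days ago vs limit 30 → not met
4. days of unreported inventory shrinkage 1 > 0 → not met
5. inventory reconciliation 652 days ago vs limit 730 → met
6. liquor license present → met
7. keg registration log absent → not met
8. pregnancy warning notice absent → not met
9. liquor liability coverage $1,650,000 ≥ $1,475,000 → met
10. condition 'sells kegs' holds; signage compliance review 197 days ago vs limit 180 → not met
11. age-verification audit 242 days ago vs limit 270 → met
12. sale-to-minor violations in the past year 1 ≤ 2 → met
Not met: 7 of 12

7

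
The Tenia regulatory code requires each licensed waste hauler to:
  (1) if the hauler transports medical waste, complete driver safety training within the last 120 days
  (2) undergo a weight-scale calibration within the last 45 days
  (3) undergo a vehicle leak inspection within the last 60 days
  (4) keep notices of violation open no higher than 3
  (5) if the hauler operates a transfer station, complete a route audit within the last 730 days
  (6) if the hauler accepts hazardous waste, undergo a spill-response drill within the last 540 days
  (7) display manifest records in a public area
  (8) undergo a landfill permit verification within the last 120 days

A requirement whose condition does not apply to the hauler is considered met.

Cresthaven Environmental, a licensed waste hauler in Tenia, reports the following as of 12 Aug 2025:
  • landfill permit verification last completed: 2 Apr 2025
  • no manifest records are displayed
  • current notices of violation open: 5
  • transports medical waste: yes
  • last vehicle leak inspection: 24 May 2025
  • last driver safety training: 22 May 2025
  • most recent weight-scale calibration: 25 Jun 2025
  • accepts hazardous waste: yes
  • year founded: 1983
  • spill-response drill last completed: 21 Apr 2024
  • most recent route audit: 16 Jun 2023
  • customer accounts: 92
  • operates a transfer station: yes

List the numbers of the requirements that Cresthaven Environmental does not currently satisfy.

1. condition 'transports medical waste' holds; driver safety training 82 days ago vs limit 120 → met
2. weight-scale calibration 48 days ago vs limit 45 → not met
3. vehicle leak inspection 80 days ago vs limit 60 → not met
4. notices of violation open 5 > 3 → not met
5. condition 'operates a transfer station' holds; route audit 788 days ago vs limit 730 → not met
6. condition 'accepts hazardous waste' holds; spill-response drill 478 days ago vs limit 540 → met
7. manifest records absent → not met
8. landfill permit verification 132 days ago vs limit 120 → not met
Not met: 2, 3, 4, 5, 7, 8

2, 3, 4, 5, 7, 8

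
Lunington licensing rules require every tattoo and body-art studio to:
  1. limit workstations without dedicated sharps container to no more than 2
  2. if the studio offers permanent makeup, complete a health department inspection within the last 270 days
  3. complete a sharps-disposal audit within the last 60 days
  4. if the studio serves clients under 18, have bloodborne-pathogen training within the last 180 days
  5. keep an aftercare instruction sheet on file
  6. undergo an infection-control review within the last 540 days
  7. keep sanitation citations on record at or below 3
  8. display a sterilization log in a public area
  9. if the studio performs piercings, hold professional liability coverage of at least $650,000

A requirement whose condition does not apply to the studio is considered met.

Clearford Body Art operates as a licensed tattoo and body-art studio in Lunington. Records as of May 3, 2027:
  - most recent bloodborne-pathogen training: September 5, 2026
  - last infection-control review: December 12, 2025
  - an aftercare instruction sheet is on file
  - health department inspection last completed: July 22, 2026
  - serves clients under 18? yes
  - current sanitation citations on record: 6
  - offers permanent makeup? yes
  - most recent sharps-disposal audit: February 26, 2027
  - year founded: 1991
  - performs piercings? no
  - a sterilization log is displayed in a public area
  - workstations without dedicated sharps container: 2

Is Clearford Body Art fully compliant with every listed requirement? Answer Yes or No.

1. workstations without dedicated sharps container 2 ≤ 2 → met
2. condition 'offers permanent makeup' holds; health department inspection 285 days ago vs limit 270 → not met
3. sharps-disposal audit 66 days ago vs limit 60 → not met
4. condition 'serves clients under 18' holds; bloodborne-pathogen training 240 days ago vs limit 180 → not met
5. aftercare instruction sheet present → met
6. infection-control review 507 days ago vs limit 540 → met
7. sanitation citations on record 6 > 3 → not met
8. sterilization log present → met
9. condition 'performs piercings' does not hold → requirement n/a → met
Not met: 2, 3, 4, 7

No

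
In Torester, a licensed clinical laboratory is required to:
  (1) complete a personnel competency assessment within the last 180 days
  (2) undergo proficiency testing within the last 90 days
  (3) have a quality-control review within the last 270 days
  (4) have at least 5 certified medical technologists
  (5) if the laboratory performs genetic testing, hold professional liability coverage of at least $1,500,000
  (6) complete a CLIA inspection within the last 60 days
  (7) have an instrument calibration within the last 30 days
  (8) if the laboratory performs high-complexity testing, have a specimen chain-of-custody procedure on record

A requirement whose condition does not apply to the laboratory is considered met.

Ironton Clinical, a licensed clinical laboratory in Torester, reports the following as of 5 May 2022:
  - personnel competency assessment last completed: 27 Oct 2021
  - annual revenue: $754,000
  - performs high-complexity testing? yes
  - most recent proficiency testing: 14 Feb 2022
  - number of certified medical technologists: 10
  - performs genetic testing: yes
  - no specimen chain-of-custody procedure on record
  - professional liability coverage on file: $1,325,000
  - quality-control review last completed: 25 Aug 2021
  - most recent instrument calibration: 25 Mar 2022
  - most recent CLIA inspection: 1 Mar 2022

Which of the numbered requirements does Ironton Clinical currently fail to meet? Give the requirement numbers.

1. personnel competency assessment 190 days ago vs limit 180 → not met
2. proficiency testing 80 days ago vs limit 90 → met
3. quality-control review 253 days ago vs limit 270 → met
4. certified medical technologists 10 ≥ 5 → met
5. condition 'performs genetic testing' holds; professional liability coverage $1,325,000 < $1,500,000 → not met
6. CLIA inspection 65 days ago vs limit 60 → not met
7. instrument calibration 41 days ago vs limit 30 → not met
8. condition 'performs high-complexity testing' holds; specimen chain-of-custody procedure absent → not met
Not met: 1, 5, 6, 7, 8

1, 5, 6, 7, 8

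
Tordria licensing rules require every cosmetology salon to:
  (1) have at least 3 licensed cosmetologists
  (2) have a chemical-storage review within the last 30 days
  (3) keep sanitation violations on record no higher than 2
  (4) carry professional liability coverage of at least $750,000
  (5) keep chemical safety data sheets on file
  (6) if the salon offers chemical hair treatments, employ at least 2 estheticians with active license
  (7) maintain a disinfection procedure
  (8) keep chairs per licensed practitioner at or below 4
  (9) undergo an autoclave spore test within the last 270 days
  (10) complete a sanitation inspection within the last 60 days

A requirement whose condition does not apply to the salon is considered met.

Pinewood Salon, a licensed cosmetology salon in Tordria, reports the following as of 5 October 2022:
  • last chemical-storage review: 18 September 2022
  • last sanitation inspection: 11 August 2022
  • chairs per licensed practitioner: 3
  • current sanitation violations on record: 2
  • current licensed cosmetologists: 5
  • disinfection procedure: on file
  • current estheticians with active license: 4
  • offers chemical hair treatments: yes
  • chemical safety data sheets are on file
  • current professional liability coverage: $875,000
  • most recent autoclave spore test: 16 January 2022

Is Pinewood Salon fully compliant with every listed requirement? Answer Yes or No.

1. licensed cosmetologists 5 ≥ 3 → met
2. chemical-storage review 17 days ago vs limit 30 → met
3. sanitation violations on record 2 ≤ 2 → met
4. professional liability coverage $875,000 ≥ $750,000 → met
5. chemical safety data sheets present → met
6. condition 'offers chemical hair treatments' holds; estheticians with active license 4 ≥ 2 → met
7. disinfection procedure present → met
8. chairs per licensed practitioner 3 ≤ 4 → met
9. autoclave spore test 262 days ago vs limit 270 → met
10. sanitation inspection 55 days ago vs limit 60 → met
All met.

Yes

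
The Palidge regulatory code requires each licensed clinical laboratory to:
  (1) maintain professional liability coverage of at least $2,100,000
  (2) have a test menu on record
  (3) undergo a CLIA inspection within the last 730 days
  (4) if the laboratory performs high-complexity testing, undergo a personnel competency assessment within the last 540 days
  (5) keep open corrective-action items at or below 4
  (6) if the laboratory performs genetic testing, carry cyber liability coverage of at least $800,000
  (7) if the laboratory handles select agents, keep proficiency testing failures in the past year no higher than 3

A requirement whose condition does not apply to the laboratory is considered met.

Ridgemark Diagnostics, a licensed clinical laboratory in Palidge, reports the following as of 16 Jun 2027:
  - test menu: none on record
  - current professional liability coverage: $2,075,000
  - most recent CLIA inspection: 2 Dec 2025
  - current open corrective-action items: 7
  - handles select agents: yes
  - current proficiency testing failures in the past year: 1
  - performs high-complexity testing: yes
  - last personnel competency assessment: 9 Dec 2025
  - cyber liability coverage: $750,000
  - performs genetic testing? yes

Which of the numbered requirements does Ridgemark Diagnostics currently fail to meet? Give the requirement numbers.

1, 2, 4, 5, 6

1. professional liability coverage $2,075,000 < $2,100,000 → not met
2. test menu absent → not met
3. CLIA inspection 561 days ago vs limit 730 → met
4. condition 'performs high-complexity testing' holds; personnel competency assessment 554 days ago vs limit 540 → not met
5. open corrective-action items 7 > 4 → not met
6. condition 'performs genetic testing' holds; cyber liability coverage $750,000 < $800,000 → not met
7. condition 'handles select agents' holds; proficiency testing failures in the past year 1 ≤ 3 → met
Not met: 1, 2, 4, 5, 6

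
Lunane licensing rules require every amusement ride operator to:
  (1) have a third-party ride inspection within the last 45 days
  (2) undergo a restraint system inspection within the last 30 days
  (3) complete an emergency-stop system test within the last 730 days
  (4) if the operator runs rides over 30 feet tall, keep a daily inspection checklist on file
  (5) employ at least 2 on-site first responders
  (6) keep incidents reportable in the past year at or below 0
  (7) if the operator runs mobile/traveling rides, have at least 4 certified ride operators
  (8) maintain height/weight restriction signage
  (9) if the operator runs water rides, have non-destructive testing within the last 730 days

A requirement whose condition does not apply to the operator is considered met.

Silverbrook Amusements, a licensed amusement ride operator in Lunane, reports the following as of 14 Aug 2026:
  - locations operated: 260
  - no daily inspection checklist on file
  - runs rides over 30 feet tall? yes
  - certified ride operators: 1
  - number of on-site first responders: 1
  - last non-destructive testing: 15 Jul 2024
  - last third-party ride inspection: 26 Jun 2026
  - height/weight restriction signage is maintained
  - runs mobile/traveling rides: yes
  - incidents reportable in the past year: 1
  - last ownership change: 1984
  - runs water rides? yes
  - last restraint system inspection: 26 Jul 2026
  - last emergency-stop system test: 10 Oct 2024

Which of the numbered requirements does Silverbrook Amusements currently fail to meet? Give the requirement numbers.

1, 4, 5, 6, 7, 9

1. third-party ride inspection 49 days ago vs limit 45 → not met
2. restraint system inspection 19 days ago vs limit 30 → met
3. emergency-stop system test 673 days ago vs limit 730 → met
4. condition 'runs rides over 30 feet tall' holds; daily inspection checklist absent → not met
5. on-site first responders 1 < 2 → not met
6. incidents reportable in the past year 1 > 0 → not met
7. condition 'runs mobile/traveling rides' holds; certified ride operators 1 < 4 → not met
8. height/weight restriction signage present → met
9. condition 'runs water rides' holds; non-destructive testing 760 days ago vs limit 730 → not met
Not met: 1, 4, 5, 6, 7, 9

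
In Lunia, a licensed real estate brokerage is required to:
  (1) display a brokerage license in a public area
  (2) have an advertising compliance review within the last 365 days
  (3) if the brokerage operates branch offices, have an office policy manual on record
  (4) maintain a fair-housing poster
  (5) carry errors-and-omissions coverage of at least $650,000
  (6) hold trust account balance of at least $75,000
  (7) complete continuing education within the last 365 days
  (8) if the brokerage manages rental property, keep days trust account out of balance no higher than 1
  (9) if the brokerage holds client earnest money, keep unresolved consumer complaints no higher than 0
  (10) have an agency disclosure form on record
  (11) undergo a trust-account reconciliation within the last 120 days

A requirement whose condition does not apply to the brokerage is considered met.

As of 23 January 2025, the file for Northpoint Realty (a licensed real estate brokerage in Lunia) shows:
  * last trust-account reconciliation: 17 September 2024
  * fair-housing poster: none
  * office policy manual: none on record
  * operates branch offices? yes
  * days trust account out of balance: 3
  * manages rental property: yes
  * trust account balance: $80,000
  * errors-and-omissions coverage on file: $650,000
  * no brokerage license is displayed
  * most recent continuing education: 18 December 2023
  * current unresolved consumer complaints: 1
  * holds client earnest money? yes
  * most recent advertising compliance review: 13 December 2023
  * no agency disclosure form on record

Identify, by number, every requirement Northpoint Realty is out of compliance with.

1. brokerage license absent → not met
2. advertising compliance review 407 days ago vs limit 365 → not met
3. condition 'operates branch offices' holds; office policy manual absent → not met
4. fair-housing poster absent → not met
5. errors-and-omissions coverage $650,000 ≥ $650,000 → met
6. trust account balance $80,000 ≥ $75,000 → met
7. continuing education 402 days ago vs limit 365 → not met
8. condition 'manages rental property' holds; days trust account out of balance 3 > 1 → not met
9. condition 'holds client earnest money' holds; unresolved consumer complaints 1 > 0 → not met
10. agency disclosure form absent → not met
11. trust-account reconciliation 128 days ago vs limit 120 → not met
Not met: 1, 2, 3, 4, 7, 8, 9, 10, 11

1, 2, 3, 4, 7, 8, 9, 10, 11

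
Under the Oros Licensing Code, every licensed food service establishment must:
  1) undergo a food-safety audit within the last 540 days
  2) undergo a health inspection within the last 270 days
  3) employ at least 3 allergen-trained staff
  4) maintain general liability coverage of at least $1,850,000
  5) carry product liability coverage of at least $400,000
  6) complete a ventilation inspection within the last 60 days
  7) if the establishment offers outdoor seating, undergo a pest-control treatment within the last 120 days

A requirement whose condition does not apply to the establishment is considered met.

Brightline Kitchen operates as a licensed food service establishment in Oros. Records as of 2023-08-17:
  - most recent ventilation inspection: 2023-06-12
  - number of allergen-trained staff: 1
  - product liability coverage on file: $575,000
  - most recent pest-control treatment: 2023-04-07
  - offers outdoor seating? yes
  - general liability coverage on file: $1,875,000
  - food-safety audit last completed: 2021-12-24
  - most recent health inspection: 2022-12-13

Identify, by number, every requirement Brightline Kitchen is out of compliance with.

1. food-safety audit 601 days ago vs limit 540 → not met
2. health inspection 247 days ago vs limit 270 → met
3. allergen-trained staff 1 < 3 → not met
4. general liability coverage $1,875,000 ≥ $1,850,000 → met
5. product liability coverage $575,000 ≥ $400,000 → met
6. ventilation inspection 66 days ago vs limit 60 → not met
7. condition 'offers outdoor seating' holds; pest-control treatment 132 days ago vs limit 120 → not met
Not met: 1, 3, 6, 7

1, 3, 6, 7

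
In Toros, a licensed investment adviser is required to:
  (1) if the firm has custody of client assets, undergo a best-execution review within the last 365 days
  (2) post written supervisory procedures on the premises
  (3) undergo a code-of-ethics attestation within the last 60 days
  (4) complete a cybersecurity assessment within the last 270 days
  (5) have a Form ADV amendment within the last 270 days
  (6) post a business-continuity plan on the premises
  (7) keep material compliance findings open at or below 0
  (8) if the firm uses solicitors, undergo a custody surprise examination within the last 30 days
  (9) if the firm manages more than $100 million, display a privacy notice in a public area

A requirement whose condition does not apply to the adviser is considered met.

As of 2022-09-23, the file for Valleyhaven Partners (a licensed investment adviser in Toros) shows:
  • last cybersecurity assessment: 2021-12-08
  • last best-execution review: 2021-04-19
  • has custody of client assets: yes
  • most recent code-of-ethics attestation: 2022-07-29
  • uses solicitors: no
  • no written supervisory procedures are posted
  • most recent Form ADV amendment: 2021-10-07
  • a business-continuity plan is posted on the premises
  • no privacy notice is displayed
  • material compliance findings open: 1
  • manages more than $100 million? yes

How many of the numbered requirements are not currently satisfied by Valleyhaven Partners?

1. condition 'has custody of client assets' holds; best-execution review 522 days ago vs limit 365 → not met
2. written supervisory procedures absent → not met
3. code-of-ethics attestation 56 days ago vs limit 60 → met
4. cybersecurity assessment 289 days ago vs limit 270 → not met
5. Form ADV amendment 351 days ago vs limit 270 → not met
6. business-continuity plan present → met
7. material compliance findings open 1 > 0 → not met
8. condition 'uses solicitors' does not hold → requirement n/a → met
9. condition 'manages more than $100 million' holds; privacy notice absent → not met
Not met: 6 of 9

6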